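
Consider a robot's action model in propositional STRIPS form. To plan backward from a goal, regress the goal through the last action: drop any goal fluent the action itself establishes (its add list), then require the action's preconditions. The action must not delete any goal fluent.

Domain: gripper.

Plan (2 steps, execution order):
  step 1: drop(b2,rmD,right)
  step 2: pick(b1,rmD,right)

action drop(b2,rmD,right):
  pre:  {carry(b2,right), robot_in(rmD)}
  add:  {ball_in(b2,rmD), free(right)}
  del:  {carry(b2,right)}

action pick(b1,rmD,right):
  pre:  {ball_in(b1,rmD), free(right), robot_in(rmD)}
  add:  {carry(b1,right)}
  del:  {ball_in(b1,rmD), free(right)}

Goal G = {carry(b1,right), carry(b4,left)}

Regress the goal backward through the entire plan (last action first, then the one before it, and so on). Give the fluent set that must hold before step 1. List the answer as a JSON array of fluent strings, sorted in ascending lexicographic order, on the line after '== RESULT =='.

Regress step by step:
  through step 2 (pick(b1,rmD,right)): drop {carry(b1,right)}, keep {carry(b4,left)}, require {ball_in(b1,rmD), free(right), robot_in(rmD)}
    → {ball_in(b1,rmD), carry(b4,left), free(right), robot_in(rmD)}
  through step 1 (drop(b2,rmD,right)): drop {free(right)}, keep {ball_in(b1,rmD), carry(b4,left), robot_in(rmD)}, require {carry(b2,right), robot_in(rmD)}
    → {ball_in(b1,rmD), carry(b2,right), carry(b4,left), robot_in(rmD)}

== RESULT ==
["ball_in(b1,rmD)", "carry(b2,right)", "carry(b4,left)", "robot_in(rmD)"]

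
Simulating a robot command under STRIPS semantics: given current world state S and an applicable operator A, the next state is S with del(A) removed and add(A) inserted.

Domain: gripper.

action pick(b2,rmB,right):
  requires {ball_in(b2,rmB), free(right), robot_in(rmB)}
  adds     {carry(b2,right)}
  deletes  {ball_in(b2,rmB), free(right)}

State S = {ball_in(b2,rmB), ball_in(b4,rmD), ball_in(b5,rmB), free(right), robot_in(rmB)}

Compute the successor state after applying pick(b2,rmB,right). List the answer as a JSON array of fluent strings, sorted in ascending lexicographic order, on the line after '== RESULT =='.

Progress:
  pre ⊆ S: {ball_in(b2,rmB), free(right), robot_in(rmB)} ⊆ S  — applicable
  S \ del = {ball_in(b4,rmD), ball_in(b5,rmB), robot_in(rmB)}
  ∪ add   = {ball_in(b4,rmD), ball_in(b5,rmB), carry(b2,right), robot_in(rmB)}

== RESULT ==
["ball_in(b4,rmD)", "ball_in(b5,rmB)", "carry(b2,right)", "robot_in(rmB)"]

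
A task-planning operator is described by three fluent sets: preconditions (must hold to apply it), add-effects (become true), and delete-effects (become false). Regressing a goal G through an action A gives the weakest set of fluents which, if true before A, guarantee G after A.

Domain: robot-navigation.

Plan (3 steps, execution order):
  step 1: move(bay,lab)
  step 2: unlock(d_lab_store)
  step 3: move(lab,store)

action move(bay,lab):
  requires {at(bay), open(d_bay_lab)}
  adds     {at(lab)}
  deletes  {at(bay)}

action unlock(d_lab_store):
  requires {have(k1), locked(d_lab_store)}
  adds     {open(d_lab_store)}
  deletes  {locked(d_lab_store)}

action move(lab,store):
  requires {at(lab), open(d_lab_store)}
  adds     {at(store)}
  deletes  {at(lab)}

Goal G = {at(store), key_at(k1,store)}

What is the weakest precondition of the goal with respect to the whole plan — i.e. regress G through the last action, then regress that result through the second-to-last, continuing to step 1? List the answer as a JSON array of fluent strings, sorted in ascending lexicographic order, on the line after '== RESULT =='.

Regress step by step:
  through step 3 (move(lab,store)): drop {at(store)}, keep {key_at(k1,store)}, require {at(lab), open(d_lab_store)}
    → {at(lab), key_at(k1,store), open(d_lab_store)}
  through step 2 (unlock(d_lab_store)): drop {open(d_lab_store)}, keep {at(lab), key_at(k1,store)}, require {have(k1), locked(d_lab_store)}
    → {at(lab), have(k1), key_at(k1,store), locked(d_lab_store)}
  through step 1 (move(bay,lab)): drop {at(lab)}, keep {have(k1), key_at(k1,store), locked(d_lab_store)}, require {at(bay), open(d_bay_lab)}
    → {at(bay), have(k1), key_at(k1,store), locked(d_lab_store), open(d_bay_lab)}

== RESULT ==
["at(bay)", "have(k1)", "key_at(k1,store)", "locked(d_lab_store)", "open(d_bay_lab)"]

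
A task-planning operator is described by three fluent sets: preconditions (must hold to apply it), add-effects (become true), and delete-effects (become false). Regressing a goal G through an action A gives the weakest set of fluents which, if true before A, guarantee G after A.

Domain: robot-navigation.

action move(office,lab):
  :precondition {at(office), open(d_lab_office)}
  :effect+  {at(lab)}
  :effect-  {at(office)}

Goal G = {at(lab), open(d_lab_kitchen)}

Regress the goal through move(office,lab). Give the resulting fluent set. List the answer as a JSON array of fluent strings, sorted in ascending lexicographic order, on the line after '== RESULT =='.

Regress:
  G ∩ del = {}  (empty — regression defined)
  G \ add = {at(lab), open(d_lab_kitchen)} \ {at(lab)} = {open(d_lab_kitchen)}
  ∪ pre   = {open(d_lab_kitchen)} ∪ {at(office), open(d_lab_office)}
          = {at(office), open(d_lab_kitchen), open(d_lab_office)}

== RESULT ==
["at(office)", "open(d_lab_kitchen)", "open(d_lab_office)"]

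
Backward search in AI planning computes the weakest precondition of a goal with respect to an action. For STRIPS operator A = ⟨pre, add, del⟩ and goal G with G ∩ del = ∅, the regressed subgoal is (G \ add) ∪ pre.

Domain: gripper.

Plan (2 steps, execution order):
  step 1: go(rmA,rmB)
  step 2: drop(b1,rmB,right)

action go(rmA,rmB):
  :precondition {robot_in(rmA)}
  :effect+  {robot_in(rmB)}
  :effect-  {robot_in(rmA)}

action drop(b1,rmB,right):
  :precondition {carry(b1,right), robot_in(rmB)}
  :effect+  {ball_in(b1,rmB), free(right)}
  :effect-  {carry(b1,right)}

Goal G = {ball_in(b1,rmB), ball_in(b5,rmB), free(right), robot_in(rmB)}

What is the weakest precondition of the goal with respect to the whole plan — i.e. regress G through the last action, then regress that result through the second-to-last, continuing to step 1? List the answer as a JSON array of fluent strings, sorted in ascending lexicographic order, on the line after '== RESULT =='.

Work backward from the goal:
  through step 2 (drop(b1,rmB,right)): drop {ball_in(b1,rmB), free(right)}, keep {ball_in(b5,rmB), robot_in(rmB)}, require {carry(b1,right), robot_in(rmB)}
    → {ball_in(b5,rmB), carry(b1,right), robot_in(rmB)}
  through step 1 (go(rmA,rmB)): drop {robot_in(rmB)}, keep {ball_in(b5,rmB), carry(b1,right)}, require {robot_in(rmA)}
    → {ball_in(b5,rmB), carry(b1,right), robot_in(rmA)}

== RESULT ==
["ball_in(b5,rmB)", "carry(b1,right)", "robot_in(rmA)"]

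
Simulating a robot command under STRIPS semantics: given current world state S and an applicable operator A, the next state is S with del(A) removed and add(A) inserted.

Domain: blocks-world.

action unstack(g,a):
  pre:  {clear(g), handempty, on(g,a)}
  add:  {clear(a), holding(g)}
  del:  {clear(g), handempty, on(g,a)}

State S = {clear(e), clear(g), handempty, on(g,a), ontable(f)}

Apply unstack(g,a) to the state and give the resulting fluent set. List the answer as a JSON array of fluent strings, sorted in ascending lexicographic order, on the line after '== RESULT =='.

Progress:
  pre ⊆ S: {clear(g), handempty, on(g,a)} ⊆ S  — applicable
  S \ del = {clear(e), ontable(f)}
  ∪ add   = {clear(a), clear(e), holding(g), ontable(f)}

== RESULT ==
["clear(a)", "clear(e)", "holding(g)", "ontable(f)"]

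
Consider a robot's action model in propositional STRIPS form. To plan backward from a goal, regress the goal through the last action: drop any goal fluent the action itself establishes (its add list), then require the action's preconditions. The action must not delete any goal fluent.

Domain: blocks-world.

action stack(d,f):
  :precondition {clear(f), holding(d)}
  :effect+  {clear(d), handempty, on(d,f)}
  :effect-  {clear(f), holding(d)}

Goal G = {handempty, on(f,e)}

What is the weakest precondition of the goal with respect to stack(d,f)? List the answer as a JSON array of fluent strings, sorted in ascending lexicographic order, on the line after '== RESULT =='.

Compute (G \ add) ∪ pre:
  G ∩ del = {}  (empty — regression defined)
  G \ add = {handempty, on(f,e)} \ {clear(d), handempty, on(d,f)} = {on(f,e)}
  ∪ pre   = {on(f,e)} ∪ {clear(f), holding(d)}
          = {clear(f), holding(d), on(f,e)}

== RESULT ==
["clear(f)", "holding(d)", "on(f,e)"]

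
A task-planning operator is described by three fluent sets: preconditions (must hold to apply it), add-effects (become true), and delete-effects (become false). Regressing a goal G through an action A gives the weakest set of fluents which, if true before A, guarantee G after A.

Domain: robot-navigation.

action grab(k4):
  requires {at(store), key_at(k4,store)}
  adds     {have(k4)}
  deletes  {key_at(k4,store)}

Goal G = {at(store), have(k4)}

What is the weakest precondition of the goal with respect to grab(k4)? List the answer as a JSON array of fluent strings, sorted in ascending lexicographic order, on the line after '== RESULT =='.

Regress:
  G ∩ del = {}  (empty — regression defined)
  G \ add = {at(store), have(k4)} \ {have(k4)} = {at(store)}
  ∪ pre   = {at(store)} ∪ {at(store), key_at(k4,store)}
          = {at(store), key_at(k4,store)}

== RESULT ==
["at(store)", "key_at(k4,store)"]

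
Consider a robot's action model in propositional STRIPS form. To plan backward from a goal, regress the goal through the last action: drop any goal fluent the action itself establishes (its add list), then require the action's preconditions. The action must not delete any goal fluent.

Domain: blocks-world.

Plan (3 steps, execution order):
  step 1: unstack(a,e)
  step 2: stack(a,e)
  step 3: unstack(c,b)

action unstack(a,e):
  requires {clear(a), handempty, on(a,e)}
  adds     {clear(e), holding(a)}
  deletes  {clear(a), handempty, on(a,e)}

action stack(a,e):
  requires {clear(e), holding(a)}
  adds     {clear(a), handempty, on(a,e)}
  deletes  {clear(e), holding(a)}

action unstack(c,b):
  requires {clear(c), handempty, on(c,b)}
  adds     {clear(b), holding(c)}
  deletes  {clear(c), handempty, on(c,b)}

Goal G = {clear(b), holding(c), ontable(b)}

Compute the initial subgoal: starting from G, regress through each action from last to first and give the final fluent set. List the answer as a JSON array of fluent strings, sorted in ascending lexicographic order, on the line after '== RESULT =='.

Regress step by step:
  through step 3 (unstack(c,b)): drop {clear(b), holding(c)}, keep {ontable(b)}, require {clear(c), handempty, on(c,b)}
    → {clear(c), handempty, on(c,b), ontable(b)}
  through step 2 (stack(a,e)): drop {handempty}, keep {clear(c), on(c,b), ontable(b)}, require {clear(e), holding(a)}
    → {clear(c), clear(e), holding(a), on(c,b), ontable(b)}
  through step 1 (unstack(a,e)): drop {clear(e), holding(a)}, keep {clear(c), on(c,b), ontable(b)}, require {clear(a), handempty, on(a,e)}
    → {clear(a), clear(c), handempty, on(a,e), on(c,b), ontable(b)}

== RESULT ==
["clear(a)", "clear(c)", "handempty", "on(a,e)", "on(c,b)", "ontable(b)"]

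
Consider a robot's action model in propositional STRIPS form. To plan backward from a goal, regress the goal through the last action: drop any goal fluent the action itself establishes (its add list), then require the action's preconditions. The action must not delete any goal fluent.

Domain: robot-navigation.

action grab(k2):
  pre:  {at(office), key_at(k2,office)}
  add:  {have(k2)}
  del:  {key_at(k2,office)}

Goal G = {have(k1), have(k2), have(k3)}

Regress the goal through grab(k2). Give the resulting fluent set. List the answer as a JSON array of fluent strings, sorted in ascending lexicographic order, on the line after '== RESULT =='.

Regress:
  G ∩ del = {}  (empty — regression defined)
  G \ add = {have(k1), have(k2), have(k3)} \ {have(k2)} = {have(k1), have(k3)}
  ∪ pre   = {have(k1), have(k3)} ∪ {at(office), key_at(k2,office)}
          = {at(office), have(k1), have(k3), key_at(k2,office)}

== RESULT ==
["at(office)", "have(k1)", "have(k3)", "key_at(k2,office)"]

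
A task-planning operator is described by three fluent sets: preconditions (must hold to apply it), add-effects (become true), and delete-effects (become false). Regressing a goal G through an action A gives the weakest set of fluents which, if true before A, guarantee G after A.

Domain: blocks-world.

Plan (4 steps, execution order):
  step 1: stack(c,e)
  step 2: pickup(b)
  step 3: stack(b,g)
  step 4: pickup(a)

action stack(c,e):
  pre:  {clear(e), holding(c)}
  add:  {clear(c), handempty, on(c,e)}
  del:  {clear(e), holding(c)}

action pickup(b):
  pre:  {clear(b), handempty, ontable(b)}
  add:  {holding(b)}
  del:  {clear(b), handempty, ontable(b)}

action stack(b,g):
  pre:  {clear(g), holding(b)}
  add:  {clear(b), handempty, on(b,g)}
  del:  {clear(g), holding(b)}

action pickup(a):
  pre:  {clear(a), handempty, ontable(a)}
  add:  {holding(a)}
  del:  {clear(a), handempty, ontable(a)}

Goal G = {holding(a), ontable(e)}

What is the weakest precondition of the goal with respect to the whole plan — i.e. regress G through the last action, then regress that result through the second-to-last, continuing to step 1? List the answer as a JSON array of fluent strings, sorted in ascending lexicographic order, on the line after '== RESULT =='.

Regress step by step:
  through step 4 (pickup(a)): drop {holding(a)}, keep {ontable(e)}, require {clear(a), handempty, ontable(a)}
    → {clear(a), handempty, ontable(a), ontable(e)}
  through step 3 (stack(b,g)): drop {handempty}, keep {clear(a), ontable(a), ontable(e)}, require {clear(g), holding(b)}
    → {clear(a), clear(g), holding(b), ontable(a), ontable(e)}
  through step 2 (pickup(b)): drop {holding(b)}, keep {clear(a), clear(g), ontable(a), ontable(e)}, require {clear(b), handempty, ontable(b)}
    → {clear(a), clear(b), clear(g), handempty, ontable(a), ontable(b), ontable(e)}
  through step 1 (stack(c,e)): drop {handempty}, keep {clear(a), clear(b), clear(g), ontable(a), ontable(b), ontable(e)}, require {clear(e), holding(c)}
    → {clear(a), clear(b), clear(e), clear(g), holding(c), ontable(a), ontable(b), ontable(e)}

== RESULT ==
["clear(a)", "clear(b)", "clear(e)", "clear(g)", "holding(c)", "ontable(a)", "ontable(b)", "ontable(e)"]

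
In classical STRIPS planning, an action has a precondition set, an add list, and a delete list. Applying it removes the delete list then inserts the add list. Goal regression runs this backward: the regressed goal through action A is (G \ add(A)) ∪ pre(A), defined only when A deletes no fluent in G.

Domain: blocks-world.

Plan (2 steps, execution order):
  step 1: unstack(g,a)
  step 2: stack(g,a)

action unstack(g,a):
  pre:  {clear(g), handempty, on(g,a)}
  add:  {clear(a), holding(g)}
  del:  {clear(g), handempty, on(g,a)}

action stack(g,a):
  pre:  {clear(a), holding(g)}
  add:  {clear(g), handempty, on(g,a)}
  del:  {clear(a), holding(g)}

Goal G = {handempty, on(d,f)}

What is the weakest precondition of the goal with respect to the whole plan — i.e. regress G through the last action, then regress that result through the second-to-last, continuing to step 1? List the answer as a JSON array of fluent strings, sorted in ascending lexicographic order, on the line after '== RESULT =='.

Work backward from the goal:
  through step 2 (stack(g,a)): drop {handempty}, keep {on(d,f)}, require {clear(a), holding(g)}
    → {clear(a), holding(g), on(d,f)}
  through step 1 (unstack(g,a)): drop {clear(a), holding(g)}, keep {on(d,f)}, require {clear(g), handempty, on(g,a)}
    → {clear(g), handempty, on(d,f), on(g,a)}

== RESULT ==
["clear(g)", "handempty", "on(d,f)", "on(g,a)"]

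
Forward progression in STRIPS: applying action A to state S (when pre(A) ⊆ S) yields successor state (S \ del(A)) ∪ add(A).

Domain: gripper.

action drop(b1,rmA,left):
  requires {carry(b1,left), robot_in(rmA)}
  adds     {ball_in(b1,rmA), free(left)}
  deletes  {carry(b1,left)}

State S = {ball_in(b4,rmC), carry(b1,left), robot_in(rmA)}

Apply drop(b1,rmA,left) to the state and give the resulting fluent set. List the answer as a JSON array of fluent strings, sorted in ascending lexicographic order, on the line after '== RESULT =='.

Progress:
  pre ⊆ S: {carry(b1,left), robot_in(rmA)} ⊆ S  — applicable
  S \ del = {ball_in(b4,rmC), robot_in(rmA)}
  ∪ add   = {ball_in(b1,rmA), ball_in(b4,rmC), free(left), robot_in(rmA)}

== RESULT ==
["ball_in(b1,rmA)", "ball_in(b4,rmC)", "free(left)", "robot_in(rmA)"]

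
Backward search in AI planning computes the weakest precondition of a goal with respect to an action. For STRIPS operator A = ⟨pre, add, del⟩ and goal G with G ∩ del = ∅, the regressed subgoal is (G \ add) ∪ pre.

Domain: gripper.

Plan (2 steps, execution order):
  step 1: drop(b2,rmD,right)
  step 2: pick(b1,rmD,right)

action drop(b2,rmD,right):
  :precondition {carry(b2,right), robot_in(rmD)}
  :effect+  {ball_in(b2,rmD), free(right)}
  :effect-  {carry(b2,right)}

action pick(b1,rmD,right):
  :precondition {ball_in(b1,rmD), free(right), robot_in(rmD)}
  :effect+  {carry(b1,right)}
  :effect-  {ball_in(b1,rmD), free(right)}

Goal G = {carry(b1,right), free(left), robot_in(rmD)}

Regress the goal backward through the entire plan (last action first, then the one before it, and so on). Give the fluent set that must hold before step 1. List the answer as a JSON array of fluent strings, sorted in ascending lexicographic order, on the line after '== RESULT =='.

Regress step by step:
  through step 2 (pick(b1,rmD,right)): drop {carry(b1,right)}, keep {free(left), robot_in(rmD)}, require {ball_in(b1,rmD), free(right), robot_in(rmD)}
    → {ball_in(b1,rmD), free(left), free(right), robot_in(rmD)}
  through step 1 (drop(b2,rmD,right)): drop {free(right)}, keep {ball_in(b1,rmD), free(left), robot_in(rmD)}, require {carry(b2,right), robot_in(rmD)}
    → {ball_in(b1,rmD), carry(b2,right), free(left), robot_in(rmD)}

== RESULT ==
["ball_in(b1,rmD)", "carry(b2,right)", "free(left)", "robot_in(rmD)"]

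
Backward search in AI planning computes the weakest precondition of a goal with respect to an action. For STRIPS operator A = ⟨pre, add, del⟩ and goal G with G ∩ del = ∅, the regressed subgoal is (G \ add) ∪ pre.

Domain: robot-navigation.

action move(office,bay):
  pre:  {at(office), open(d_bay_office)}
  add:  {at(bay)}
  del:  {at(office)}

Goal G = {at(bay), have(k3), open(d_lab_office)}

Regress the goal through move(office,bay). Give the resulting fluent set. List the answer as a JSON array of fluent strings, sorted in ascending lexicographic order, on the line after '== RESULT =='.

Compute (G \ add) ∪ pre:
  G ∩ del = {}  (empty — regression defined)
  G \ add = {at(bay), have(k3), open(d_lab_office)} \ {at(bay)} = {have(k3), open(d_lab_office)}
  ∪ pre   = {have(k3), open(d_lab_office)} ∪ {at(office), open(d_bay_office)}
          = {at(office), have(k3), open(d_bay_office), open(d_lab_office)}

== RESULT ==
["at(office)", "have(k3)", "open(d_bay_office)", "open(d_lab_office)"]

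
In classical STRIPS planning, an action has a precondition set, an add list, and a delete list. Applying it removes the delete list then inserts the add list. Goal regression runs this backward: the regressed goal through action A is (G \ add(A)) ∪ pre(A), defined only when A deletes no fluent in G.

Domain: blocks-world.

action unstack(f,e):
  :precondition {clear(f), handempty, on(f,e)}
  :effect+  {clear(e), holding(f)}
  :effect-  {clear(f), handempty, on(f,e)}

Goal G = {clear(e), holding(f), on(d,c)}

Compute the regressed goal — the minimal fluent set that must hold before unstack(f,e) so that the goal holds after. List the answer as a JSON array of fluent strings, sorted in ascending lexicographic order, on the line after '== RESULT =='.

Compute (G \ add) ∪ pre:
  G ∩ del = {}  (empty — regression defined)
  G \ add = {clear(e), holding(f), on(d,c)} \ {clear(e), holding(f)} = {on(d,c)}
  ∪ pre   = {on(d,c)} ∪ {clear(f), handempty, on(f,e)}
          = {clear(f), handempty, on(d,c), on(f,e)}

== RESULT ==
["clear(f)", "handempty", "on(d,c)", "on(f,e)"]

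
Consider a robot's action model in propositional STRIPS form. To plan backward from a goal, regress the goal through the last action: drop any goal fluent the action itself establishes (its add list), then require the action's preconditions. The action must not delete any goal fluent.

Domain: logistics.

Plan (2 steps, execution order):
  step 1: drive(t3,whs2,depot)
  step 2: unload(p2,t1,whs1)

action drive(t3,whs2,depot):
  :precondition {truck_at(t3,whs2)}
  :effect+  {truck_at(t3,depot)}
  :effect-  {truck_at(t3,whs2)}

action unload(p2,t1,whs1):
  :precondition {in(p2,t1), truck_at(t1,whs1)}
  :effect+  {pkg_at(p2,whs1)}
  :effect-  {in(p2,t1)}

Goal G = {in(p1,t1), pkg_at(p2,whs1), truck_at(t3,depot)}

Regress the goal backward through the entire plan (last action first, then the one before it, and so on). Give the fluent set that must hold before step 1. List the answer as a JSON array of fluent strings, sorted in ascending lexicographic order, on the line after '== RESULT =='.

Work backward from the goal:
  through step 2 (unload(p2,t1,whs1)): drop {pkg_at(p2,whs1)}, keep {in(p1,t1), truck_at(t3,depot)}, require {in(p2,t1), truck_at(t1,whs1)}
    → {in(p1,t1), in(p2,t1), truck_at(t1,whs1), truck_at(t3,depot)}
  through step 1 (drive(t3,whs2,depot)): drop {truck_at(t3,depot)}, keep {in(p1,t1), in(p2,t1), truck_at(t1,whs1)}, require {truck_at(t3,whs2)}
    → {in(p1,t1), in(p2,t1), truck_at(t1,whs1), truck_at(t3,whs2)}

== RESULT ==
["in(p1,t1)", "in(p2,t1)", "truck_at(t1,whs1)", "truck_at(t3,whs2)"]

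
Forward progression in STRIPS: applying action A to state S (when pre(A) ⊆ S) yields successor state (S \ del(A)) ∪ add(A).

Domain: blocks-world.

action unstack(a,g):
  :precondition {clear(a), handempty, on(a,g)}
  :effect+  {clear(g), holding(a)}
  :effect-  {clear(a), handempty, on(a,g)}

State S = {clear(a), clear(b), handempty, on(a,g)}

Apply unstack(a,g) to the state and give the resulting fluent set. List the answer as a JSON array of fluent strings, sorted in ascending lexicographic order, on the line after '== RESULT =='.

Progress:
  pre ⊆ S: {clear(a), handempty, on(a,g)} ⊆ S  — applicable
  S \ del = {clear(b)}
  ∪ add   = {clear(b), clear(g), holding(a)}

== RESULT ==
["clear(b)", "clear(g)", "holding(a)"]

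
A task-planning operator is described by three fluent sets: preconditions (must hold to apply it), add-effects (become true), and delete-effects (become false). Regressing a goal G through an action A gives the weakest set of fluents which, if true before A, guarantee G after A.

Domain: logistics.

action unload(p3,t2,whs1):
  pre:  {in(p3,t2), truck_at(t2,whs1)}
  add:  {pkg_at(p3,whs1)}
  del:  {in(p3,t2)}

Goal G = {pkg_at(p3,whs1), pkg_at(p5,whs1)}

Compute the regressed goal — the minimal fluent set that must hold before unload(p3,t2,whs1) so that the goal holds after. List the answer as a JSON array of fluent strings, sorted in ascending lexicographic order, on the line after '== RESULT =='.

Regress:
  G ∩ del = {}  (empty — regression defined)
  G \ add = {pkg_at(p3,whs1), pkg_at(p5,whs1)} \ {pkg_at(p3,whs1)} = {pkg_at(p5,whs1)}
  ∪ pre   = {pkg_at(p5,whs1)} ∪ {in(p3,t2), truck_at(t2,whs1)}
          = {in(p3,t2), pkg_at(p5,whs1), truck_at(t2,whs1)}

== RESULT ==
["in(p3,t2)", "pkg_at(p5,whs1)", "truck_at(t2,whs1)"]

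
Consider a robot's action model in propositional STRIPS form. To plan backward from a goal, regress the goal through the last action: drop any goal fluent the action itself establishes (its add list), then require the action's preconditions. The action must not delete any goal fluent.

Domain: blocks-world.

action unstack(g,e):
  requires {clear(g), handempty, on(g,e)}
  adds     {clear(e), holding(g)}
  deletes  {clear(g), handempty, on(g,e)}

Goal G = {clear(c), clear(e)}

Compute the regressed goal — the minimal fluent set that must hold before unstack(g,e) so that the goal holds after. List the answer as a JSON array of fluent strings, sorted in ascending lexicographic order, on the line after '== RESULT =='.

Regress:
  G ∩ del = {}  (empty — regression defined)
  G \ add = {clear(c), clear(e)} \ {clear(e), holding(g)} = {clear(c)}
  ∪ pre   = {clear(c)} ∪ {clear(g), handempty, on(g,e)}
          = {clear(c), clear(g), handempty, on(g,e)}

== RESULT ==
["clear(c)", "clear(g)", "handempty", "on(g,e)"]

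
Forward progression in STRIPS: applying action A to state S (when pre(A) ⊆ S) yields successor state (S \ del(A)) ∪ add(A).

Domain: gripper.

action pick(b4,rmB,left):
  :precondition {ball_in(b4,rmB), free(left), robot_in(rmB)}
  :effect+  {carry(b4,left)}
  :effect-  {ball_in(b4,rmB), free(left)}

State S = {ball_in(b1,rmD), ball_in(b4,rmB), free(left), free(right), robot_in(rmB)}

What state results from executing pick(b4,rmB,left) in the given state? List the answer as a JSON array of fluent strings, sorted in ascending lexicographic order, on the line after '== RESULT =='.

Compute (S \ del) ∪ add:
  pre ⊆ S: {ball_in(b4,rmB), free(left), robot_in(rmB)} ⊆ S  — applicable
  S \ del = {ball_in(b1,rmD), free(right), robot_in(rmB)}
  ∪ add   = {ball_in(b1,rmD), carry(b4,left), free(right), robot_in(rmB)}

== RESULT ==
["ball_in(b1,rmD)", "carry(b4,left)", "free(right)", "robot_in(rmB)"]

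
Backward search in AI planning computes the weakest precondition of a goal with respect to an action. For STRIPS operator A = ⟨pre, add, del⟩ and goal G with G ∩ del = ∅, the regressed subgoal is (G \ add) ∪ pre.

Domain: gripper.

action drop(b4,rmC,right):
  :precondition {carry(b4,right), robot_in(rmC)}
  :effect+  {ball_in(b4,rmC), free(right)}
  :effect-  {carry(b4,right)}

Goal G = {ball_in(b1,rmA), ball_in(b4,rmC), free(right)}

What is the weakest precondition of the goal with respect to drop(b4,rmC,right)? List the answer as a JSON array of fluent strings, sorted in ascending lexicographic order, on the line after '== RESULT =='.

Compute (G \ add) ∪ pre:
  G ∩ del = {}  (empty — regression defined)
  G \ add = {ball_in(b1,rmA), ball_in(b4,rmC), free(right)} \ {ball_in(b4,rmC), free(right)} = {ball_in(b1,rmA)}
  ∪ pre   = {ball_in(b1,rmA)} ∪ {carry(b4,right), robot_in(rmC)}
          = {ball_in(b1,rmA), carry(b4,right), robot_in(rmC)}

== RESULT ==
["ball_in(b1,rmA)", "carry(b4,right)", "robot_in(rmC)"]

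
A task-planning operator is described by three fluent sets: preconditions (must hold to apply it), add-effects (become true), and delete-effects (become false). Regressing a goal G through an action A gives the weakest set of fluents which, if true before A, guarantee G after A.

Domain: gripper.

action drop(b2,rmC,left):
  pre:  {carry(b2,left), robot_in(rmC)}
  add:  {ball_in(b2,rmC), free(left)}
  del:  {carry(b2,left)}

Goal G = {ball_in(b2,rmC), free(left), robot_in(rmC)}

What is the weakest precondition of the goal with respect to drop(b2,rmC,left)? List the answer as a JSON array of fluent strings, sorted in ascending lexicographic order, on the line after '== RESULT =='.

Regress:
  G ∩ del = {}  (empty — regression defined)
  G \ add = {ball_in(b2,rmC), free(left), robot_in(rmC)} \ {ball_in(b2,rmC), free(left)} = {robot_in(rmC)}
  ∪ pre   = {robot_in(rmC)} ∪ {carry(b2,left), robot_in(rmC)}
          = {carry(b2,left), robot_in(rmC)}

== RESULT ==
["carry(b2,left)", "robot_in(rmC)"]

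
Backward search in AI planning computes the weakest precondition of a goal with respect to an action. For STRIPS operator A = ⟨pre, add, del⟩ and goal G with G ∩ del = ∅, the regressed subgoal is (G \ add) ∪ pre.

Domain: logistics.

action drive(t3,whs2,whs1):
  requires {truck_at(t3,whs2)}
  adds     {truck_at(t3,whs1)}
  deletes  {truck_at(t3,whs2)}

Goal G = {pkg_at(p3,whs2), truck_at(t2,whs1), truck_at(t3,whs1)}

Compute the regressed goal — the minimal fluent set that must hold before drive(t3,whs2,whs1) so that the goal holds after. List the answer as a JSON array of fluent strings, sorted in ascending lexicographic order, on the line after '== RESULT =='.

Compute (G \ add) ∪ pre:
  G ∩ del = {}  (empty — regression defined)
  G \ add = {pkg_at(p3,whs2), truck_at(t2,whs1), truck_at(t3,whs1)} \ {truck_at(t3,whs1)} = {pkg_at(p3,whs2), truck_at(t2,whs1)}
  ∪ pre   = {pkg_at(p3,whs2), truck_at(t2,whs1)} ∪ {truck_at(t3,whs2)}
          = {pkg_at(p3,whs2), truck_at(t2,whs1), truck_at(t3,whs2)}

== RESULT ==
["pkg_at(p3,whs2)", "truck_at(t2,whs1)", "truck_at(t3,whs2)"]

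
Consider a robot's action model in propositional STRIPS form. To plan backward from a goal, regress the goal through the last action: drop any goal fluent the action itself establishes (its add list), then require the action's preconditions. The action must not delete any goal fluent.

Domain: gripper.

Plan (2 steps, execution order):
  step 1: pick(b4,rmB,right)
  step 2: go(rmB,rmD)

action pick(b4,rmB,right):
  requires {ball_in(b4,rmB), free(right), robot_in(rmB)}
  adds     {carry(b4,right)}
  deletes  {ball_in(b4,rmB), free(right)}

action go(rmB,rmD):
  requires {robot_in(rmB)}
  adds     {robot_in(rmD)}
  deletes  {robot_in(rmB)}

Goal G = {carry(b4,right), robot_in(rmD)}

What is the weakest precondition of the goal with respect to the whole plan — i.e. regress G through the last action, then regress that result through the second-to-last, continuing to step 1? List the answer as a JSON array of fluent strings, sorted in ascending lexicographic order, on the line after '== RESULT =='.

Regress step by step:
  through step 2 (go(rmB,rmD)): drop {robot_in(rmD)}, keep {carry(b4,right)}, require {robot_in(rmB)}
    → {carry(b4,right), robot_in(rmB)}
  through step 1 (pick(b4,rmB,right)): drop {carry(b4,right)}, keep {robot_in(rmB)}, require {ball_in(b4,rmB), free(right), robot_in(rmB)}
    → {ball_in(b4,rmB), free(right), robot_in(rmB)}

== RESULT ==
["ball_in(b4,rmB)", "free(right)", "robot_in(rmB)"]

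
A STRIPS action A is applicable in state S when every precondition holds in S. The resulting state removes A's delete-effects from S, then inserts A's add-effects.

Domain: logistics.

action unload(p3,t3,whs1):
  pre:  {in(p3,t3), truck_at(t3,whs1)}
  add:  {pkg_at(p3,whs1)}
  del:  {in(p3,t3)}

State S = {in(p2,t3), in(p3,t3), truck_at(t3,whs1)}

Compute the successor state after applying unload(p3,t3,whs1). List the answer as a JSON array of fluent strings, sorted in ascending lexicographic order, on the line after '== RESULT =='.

Progress:
  pre ⊆ S: {in(p3,t3), truck_at(t3,whs1)} ⊆ S  — applicable
  S \ del = {in(p2,t3), truck_at(t3,whs1)}
  ∪ add   = {in(p2,t3), pkg_at(p3,whs1), truck_at(t3,whs1)}

== RESULT ==
["in(p2,t3)", "pkg_at(p3,whs1)", "truck_at(t3,whs1)"]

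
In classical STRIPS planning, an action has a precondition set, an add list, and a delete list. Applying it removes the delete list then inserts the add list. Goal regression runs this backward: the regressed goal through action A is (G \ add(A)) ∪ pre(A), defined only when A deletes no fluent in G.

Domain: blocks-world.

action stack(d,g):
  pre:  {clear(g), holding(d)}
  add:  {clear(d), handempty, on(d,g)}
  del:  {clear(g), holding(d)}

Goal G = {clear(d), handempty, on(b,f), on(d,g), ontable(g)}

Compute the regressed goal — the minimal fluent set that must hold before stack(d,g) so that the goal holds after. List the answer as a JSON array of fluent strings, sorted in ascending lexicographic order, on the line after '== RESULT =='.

Regress:
  G ∩ del = {}  (empty — regression defined)
  G \ add = {clear(d), handempty, on(b,f), on(d,g), ontable(g)} \ {clear(d), handempty, on(d,g)} = {on(b,f), ontable(g)}
  ∪ pre   = {on(b,f), ontable(g)} ∪ {clear(g), holding(d)}
          = {clear(g), holding(d), on(b,f), ontable(g)}

== RESULT ==
["clear(g)", "holding(d)", "on(b,f)", "ontable(g)"]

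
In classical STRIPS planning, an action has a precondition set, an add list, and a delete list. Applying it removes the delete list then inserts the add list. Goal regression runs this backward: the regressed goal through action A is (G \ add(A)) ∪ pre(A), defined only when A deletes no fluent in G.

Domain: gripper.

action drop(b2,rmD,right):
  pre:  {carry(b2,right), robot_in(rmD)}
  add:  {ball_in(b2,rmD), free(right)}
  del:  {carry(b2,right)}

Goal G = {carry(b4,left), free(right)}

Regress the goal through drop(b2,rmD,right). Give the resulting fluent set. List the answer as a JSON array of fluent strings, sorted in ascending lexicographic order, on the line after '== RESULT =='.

Regress:
  G ∩ del = {}  (empty — regression defined)
  G \ add = {carry(b4,left), free(right)} \ {ball_in(b2,rmD), free(right)} = {carry(b4,left)}
  ∪ pre   = {carry(b4,left)} ∪ {carry(b2,right), robot_in(rmD)}
          = {carry(b2,right), carry(b4,left), robot_in(rmD)}

== RESULT ==
["carry(b2,right)", "carry(b4,left)", "robot_in(rmD)"]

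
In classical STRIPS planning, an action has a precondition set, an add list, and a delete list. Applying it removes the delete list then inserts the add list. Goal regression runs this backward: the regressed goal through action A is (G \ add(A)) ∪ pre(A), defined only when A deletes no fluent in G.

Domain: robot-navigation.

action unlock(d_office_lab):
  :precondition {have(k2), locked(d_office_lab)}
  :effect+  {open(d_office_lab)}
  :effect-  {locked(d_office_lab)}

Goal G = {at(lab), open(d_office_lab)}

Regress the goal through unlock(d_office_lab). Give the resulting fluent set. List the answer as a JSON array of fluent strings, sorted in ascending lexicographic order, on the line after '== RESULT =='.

Compute (G \ add) ∪ pre:
  G ∩ del = {}  (empty — regression defined)
  G \ add = {at(lab), open(d_office_lab)} \ {open(d_office_lab)} = {at(lab)}
  ∪ pre   = {at(lab)} ∪ {have(k2), locked(d_office_lab)}
          = {at(lab), have(k2), locked(d_office_lab)}

== RESULT ==
["at(lab)", "have(k2)", "locked(d_office_lab)"]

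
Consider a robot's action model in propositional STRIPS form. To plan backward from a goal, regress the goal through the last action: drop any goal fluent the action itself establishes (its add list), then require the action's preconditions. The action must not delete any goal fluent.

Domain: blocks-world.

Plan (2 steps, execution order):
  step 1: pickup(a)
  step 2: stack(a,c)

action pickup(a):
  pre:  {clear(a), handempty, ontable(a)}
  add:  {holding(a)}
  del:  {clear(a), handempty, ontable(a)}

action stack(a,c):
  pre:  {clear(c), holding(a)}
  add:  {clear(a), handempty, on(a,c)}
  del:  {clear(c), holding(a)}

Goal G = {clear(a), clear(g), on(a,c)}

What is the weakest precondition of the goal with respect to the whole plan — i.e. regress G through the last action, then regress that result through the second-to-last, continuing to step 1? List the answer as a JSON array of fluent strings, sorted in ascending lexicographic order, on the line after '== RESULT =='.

Work backward from the goal:
  through step 2 (stack(a,c)): drop {clear(a), on(a,c)}, keep {clear(g)}, require {clear(c), holding(a)}
    → {clear(c), clear(g), holding(a)}
  through step 1 (pickup(a)): drop {holding(a)}, keep {clear(c), clear(g)}, require {clear(a), handempty, ontable(a)}
    → {clear(a), clear(c), clear(g), handempty, ontable(a)}

== RESULT ==
["clear(a)", "clear(c)", "clear(g)", "handempty", "ontable(a)"]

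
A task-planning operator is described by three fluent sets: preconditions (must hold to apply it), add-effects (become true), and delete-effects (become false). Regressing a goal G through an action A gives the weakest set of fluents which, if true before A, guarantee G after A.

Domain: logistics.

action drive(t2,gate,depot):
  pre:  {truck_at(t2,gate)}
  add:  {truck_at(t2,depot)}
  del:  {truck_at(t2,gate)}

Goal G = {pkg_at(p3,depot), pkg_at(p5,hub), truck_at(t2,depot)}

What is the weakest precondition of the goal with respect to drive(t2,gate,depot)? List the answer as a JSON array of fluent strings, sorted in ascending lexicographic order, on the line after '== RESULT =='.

Regress:
  G ∩ del = {}  (empty — regression defined)
  G \ add = {pkg_at(p3,depot), pkg_at(p5,hub), truck_at(t2,depot)} \ {truck_at(t2,depot)} = {pkg_at(p3,depot), pkg_at(p5,hub)}
  ∪ pre   = {pkg_at(p3,depot), pkg_at(p5,hub)} ∪ {truck_at(t2,gate)}
          = {pkg_at(p3,depot), pkg_at(p5,hub), truck_at(t2,gate)}

== RESULT ==
["pkg_at(p3,depot)", "pkg_at(p5,hub)", "truck_at(t2,gate)"]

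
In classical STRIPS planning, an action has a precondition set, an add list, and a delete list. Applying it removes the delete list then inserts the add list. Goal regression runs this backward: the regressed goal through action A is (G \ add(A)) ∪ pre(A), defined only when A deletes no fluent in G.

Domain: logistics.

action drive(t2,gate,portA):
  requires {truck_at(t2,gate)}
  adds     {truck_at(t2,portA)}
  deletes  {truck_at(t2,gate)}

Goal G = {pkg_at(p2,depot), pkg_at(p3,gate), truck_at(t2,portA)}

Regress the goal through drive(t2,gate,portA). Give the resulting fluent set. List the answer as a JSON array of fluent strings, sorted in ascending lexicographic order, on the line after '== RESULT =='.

Compute (G \ add) ∪ pre:
  G ∩ del = {}  (empty — regression defined)
  G \ add = {pkg_at(p2,depot), pkg_at(p3,gate), truck_at(t2,portA)} \ {truck_at(t2,portA)} = {pkg_at(p2,depot), pkg_at(p3,gate)}
  ∪ pre   = {pkg_at(p2,depot), pkg_at(p3,gate)} ∪ {truck_at(t2,gate)}
          = {pkg_at(p2,depot), pkg_at(p3,gate), truck_at(t2,gate)}

== RESULT ==
["pkg_at(p2,depot)", "pkg_at(p3,gate)", "truck_at(t2,gate)"]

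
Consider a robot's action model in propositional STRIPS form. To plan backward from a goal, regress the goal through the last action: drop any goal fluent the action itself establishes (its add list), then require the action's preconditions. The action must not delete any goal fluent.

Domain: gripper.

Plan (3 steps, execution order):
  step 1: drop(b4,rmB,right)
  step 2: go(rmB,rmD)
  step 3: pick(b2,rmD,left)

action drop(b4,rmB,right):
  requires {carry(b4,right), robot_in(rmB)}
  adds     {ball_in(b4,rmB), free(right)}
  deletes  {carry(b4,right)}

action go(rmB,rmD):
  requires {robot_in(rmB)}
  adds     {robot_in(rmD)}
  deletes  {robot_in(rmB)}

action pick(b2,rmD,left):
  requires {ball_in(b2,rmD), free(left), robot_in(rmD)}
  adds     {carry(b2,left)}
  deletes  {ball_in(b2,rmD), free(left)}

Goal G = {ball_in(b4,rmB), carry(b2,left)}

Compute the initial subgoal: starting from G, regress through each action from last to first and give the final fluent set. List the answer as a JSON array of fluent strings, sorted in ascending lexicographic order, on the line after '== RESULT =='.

Regress step by step:
  through step 3 (pick(b2,rmD,left)): drop {carry(b2,left)}, keep {ball_in(b4,rmB)}, require {ball_in(b2,rmD), free(left), robot_in(rmD)}
    → {ball_in(b2,rmD), ball_in(b4,rmB), free(left), robot_in(rmD)}
  through step 2 (go(rmB,rmD)): drop {robot_in(rmD)}, keep {ball_in(b2,rmD), ball_in(b4,rmB), free(left)}, require {robot_in(rmB)}
    → {ball_in(b2,rmD), ball_in(b4,rmB), free(left), robot_in(rmB)}
  through step 1 (drop(b4,rmB,right)): drop {ball_in(b4,rmB)}, keep {ball_in(b2,rmD), free(left), robot_in(rmB)}, require {carry(b4,right), robot_in(rmB)}
    → {ball_in(b2,rmD), carry(b4,right), free(left), robot_in(rmB)}

== RESULT ==
["ball_in(b2,rmD)", "carry(b4,right)", "free(left)", "robot_in(rmB)"]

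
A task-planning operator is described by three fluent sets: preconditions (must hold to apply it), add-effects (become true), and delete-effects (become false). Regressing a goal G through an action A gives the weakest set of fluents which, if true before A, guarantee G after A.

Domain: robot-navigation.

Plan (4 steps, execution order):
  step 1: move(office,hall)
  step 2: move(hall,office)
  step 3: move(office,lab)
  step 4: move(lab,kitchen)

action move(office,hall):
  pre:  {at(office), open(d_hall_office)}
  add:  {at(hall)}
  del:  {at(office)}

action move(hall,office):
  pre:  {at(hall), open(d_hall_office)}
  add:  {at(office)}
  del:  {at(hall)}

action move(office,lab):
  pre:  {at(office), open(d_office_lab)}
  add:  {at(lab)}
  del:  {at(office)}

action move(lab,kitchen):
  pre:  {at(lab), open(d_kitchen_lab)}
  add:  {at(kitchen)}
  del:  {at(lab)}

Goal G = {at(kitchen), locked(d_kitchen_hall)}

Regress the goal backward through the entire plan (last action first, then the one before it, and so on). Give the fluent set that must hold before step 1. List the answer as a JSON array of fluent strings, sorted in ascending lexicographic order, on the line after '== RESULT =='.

Regress step by step:
  through step 4 (move(lab,kitchen)): drop {at(kitchen)}, keep {locked(d_kitchen_hall)}, require {at(lab), open(d_kitchen_lab)}
    → {at(lab), locked(d_kitchen_hall), open(d_kitchen_lab)}
  through step 3 (move(office,lab)): drop {at(lab)}, keep {locked(d_kitchen_hall), open(d_kitchen_lab)}, require {at(office), open(d_office_lab)}
    → {at(office), locked(d_kitchen_hall), open(d_kitchen_lab), open(d_office_lab)}
  through step 2 (move(hall,office)): drop {at(office)}, keep {locked(d_kitchen_hall), open(d_kitchen_lab), open(d_office_lab)}, require {at(hall), open(d_hall_office)}
    → {at(hall), locked(d_kitchen_hall), open(d_hall_office), open(d_kitchen_lab), open(d_office_lab)}
  through step 1 (move(office,hall)): drop {at(hall)}, keep {locked(d_kitchen_hall), open(d_hall_office), open(d_kitchen_lab), open(d_office_lab)}, require {at(office), open(d_hall_office)}
    → {at(office), locked(d_kitchen_hall), open(d_hall_office), open(d_kitchen_lab), open(d_office_lab)}

== RESULT ==
["at(office)", "locked(d_kitchen_hall)", "open(d_hall_office)", "open(d_kitchen_lab)", "open(d_office_lab)"]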